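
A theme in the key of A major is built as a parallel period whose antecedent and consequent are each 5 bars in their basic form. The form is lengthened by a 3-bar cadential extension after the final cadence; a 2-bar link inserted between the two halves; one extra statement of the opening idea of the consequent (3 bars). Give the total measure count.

18 measures

Basic parallel period: 5 + 5 = 10 bars.
10 (basic form) + 3 (cadential extension) + 2 (link) + 3 (extra statement) = 18.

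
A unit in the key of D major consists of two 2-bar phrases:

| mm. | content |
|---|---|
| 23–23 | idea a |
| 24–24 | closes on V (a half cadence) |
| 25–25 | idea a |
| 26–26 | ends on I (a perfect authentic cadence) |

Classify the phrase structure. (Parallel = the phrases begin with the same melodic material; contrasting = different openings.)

parallel period

Phrase 1 ends with a half cadence (weaker) and phrase 2 with a perfect authentic cadence (stronger): antecedent + consequent = a period.
The two phrases open with the same material (a / a), so the period is parallel.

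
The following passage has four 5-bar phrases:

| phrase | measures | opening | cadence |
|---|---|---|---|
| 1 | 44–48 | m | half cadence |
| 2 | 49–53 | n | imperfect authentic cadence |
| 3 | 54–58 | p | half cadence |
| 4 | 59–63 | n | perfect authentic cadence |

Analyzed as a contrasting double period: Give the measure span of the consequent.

measures 54–63

In a double period the four phrases pair into a large antecedent (phrases 1–2, ending imperfect authentic cadence) and a large consequent (phrases 3–4, ending perfect authentic cadence). The consequent spans mm. 54-63.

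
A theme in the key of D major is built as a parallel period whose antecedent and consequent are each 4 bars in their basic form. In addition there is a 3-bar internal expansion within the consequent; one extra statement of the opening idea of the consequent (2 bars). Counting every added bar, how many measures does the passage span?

Basic parallel period: 4 + 4 = 8 bars.
8 (basic form) + 3 (internal expansion) + 2 (extra statement) = 13.

13 measures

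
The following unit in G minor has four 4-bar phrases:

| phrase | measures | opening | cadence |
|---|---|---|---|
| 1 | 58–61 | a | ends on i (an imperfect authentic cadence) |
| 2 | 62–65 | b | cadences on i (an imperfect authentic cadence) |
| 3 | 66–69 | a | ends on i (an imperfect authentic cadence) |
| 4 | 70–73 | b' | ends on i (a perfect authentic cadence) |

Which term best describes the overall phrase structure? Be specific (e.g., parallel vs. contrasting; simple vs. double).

Four phrases in two halves: the first half (bars 58–65) ends with an imperfect authentic cadence, the second (measures 66–73) with a perfect authentic cadence — a large antecedent–consequent pair, i.e. a double period.
Phrase 3 begins with the same material as phrase 1, making it parallel.

parallel double period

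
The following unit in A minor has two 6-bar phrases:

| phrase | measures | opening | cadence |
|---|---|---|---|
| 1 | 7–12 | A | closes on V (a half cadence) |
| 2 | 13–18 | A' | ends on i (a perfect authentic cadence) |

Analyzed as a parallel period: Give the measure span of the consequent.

measures 13–18

The antecedent is the phrase ending with the weaker cadence (half cadence, phrase 1) and the consequent the one ending more conclusively (perfect authentic cadence, phrase 2); the consequent is measures 13–18.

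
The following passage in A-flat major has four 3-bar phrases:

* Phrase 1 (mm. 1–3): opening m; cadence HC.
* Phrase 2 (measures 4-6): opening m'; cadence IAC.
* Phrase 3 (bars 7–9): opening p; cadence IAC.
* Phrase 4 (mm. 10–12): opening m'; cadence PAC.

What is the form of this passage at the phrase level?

Four phrases in two halves: the first half (mm. 1-6) ends with an imperfect authentic cadence, the second (mm. 7-12) with a perfect authentic cadence — a large antecedent–consequent pair, i.e. a double period.
Phrase 3 begins with different material from phrase 1, making it contrasting.

contrasting double period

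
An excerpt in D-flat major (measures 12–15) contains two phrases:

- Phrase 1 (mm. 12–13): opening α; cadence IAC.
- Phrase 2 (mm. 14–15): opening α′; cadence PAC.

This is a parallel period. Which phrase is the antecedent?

The phrase ending with the weaker cadence (imperfect authentic cadence) is the antecedent; the one ending more conclusively (perfect authentic cadence) is the consequent. The antecedent is phrase 1.

phrase 1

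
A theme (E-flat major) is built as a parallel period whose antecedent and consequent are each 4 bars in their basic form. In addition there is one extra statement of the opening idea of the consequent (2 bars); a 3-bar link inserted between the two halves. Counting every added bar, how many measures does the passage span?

13 measures

Basic parallel period: 4 + 4 = 8 bars.
8 (basic form) + 2 (extra statement) + 3 (link) = 13.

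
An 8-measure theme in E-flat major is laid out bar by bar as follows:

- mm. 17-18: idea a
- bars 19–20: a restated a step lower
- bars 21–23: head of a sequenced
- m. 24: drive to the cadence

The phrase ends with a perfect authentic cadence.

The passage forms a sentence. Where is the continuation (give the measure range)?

After the presentation (mm. 17–20), the continuation covers the fragmentation through the cadence: mm. 21–24.

measures 21–24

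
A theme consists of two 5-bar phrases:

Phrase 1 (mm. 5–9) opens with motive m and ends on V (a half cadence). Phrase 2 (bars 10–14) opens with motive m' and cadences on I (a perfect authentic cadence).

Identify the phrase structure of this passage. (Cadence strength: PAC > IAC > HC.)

parallel period

Phrase 1 ends with a half cadence (weaker) and phrase 2 with a perfect authentic cadence (stronger): antecedent + consequent = a period.
The two phrases open with the same material (m / m'), so the period is parallel.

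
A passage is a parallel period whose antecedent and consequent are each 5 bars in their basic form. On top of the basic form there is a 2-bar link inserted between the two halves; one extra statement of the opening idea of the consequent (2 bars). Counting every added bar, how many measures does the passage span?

14 measures

Basic parallel period: 5 + 5 = 10 bars.
10 (basic form) + 2 (link) + 2 (extra statement) = 14.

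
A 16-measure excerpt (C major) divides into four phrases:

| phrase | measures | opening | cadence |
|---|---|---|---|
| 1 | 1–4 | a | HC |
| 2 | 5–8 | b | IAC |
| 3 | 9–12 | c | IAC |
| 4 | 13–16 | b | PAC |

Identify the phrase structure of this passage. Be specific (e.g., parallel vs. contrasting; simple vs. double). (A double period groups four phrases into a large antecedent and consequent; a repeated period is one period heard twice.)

contrasting double period

Four phrases in two halves: the first half (mm. 1–8) ends with an imperfect authentic cadence, the second (measures 9–16) with a perfect authentic cadence — a large antecedent–consequent pair, i.e. a double period.
Phrase 3 begins with different material from phrase 1, making it contrasting.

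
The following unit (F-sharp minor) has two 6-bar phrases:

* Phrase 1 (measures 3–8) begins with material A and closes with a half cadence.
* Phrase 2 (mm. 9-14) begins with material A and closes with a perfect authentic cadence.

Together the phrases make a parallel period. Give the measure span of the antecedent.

measures 3–8

The phrase ending with the weaker cadence (half cadence) is the antecedent; the one ending more conclusively (perfect authentic cadence) is the consequent. The antecedent is measures 3–8.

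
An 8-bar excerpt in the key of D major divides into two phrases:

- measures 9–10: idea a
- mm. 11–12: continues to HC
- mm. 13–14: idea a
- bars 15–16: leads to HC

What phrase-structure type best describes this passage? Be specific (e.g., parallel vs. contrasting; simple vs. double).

repeated phrase

Both phrases have the same opening (a) and the same cadence (half cadence): the second is a restatement, not a consequent, so this is a repeated phrase rather than a period.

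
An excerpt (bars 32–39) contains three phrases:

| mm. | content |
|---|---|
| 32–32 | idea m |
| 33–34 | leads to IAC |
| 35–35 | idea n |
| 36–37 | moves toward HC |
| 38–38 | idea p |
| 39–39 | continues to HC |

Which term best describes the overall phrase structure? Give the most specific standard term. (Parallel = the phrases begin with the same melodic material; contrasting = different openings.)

The final phrase closes with a half cadence, which is not stronger than the preceding half cadence; the 3 phrases lack an overall antecedent–consequent design and so form a phrase group.

phrase group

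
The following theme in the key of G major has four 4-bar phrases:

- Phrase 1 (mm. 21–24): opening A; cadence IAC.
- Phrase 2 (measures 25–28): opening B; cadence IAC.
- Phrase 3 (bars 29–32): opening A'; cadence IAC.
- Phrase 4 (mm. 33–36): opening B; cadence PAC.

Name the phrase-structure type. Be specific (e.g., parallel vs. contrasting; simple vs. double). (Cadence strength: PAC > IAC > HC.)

parallel double period

Four phrases in two halves: the first half (mm. 21–28) ends with an imperfect authentic cadence, the second (measures 29–36) with a perfect authentic cadence — a large antecedent–consequent pair, i.e. a double period.
Phrase 3 begins with the same material as phrase 1, making it parallel.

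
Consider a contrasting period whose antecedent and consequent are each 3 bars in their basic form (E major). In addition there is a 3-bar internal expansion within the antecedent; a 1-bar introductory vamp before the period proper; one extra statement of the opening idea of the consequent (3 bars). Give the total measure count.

13 measures

Basic contrasting period: 3 + 3 = 6 bars.
6 (basic form) + 3 (internal expansion) + 1 (introduction) + 3 (extra statement) = 13.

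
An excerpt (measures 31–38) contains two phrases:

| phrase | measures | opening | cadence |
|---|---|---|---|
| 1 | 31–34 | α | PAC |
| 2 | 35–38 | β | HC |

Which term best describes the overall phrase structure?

The second phrase closes with a half cadence, which is not stronger than the first phrase's perfect authentic cadence; without a weak→strong cadential pair there is no antecedent–consequent relationship, so this is a phrase group rather than a period.

phrase group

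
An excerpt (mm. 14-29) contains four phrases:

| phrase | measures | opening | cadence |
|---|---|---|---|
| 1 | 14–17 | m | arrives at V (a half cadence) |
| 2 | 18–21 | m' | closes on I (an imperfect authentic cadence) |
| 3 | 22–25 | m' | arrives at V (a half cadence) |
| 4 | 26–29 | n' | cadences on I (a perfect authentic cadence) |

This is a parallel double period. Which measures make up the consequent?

In a double period the first pair of phrases (ending imperfect authentic cadence) is the large antecedent and the second pair (ending perfect authentic cadence) is the large consequent; the consequent is measures 22–29.

measures 22–29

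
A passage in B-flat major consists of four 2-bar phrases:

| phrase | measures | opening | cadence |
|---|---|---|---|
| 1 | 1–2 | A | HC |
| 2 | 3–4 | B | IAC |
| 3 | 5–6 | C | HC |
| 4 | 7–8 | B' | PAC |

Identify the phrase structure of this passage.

contrasting double period

Four phrases in two halves: the first half (bars 1–4) ends with an imperfect authentic cadence, the second (mm. 5-8) with a perfect authentic cadence — a large antecedent–consequent pair, i.e. a double period.
Phrase 3 begins with different material from phrase 1, making it contrasting.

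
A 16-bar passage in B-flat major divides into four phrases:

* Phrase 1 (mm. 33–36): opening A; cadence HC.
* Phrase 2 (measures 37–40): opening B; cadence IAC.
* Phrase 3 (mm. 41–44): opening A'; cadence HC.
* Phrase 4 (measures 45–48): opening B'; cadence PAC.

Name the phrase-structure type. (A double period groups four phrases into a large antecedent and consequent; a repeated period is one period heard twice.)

Four phrases in two halves: the first half (mm. 33-40) ends with an imperfect authentic cadence, the second (bars 41–48) with a perfect authentic cadence — a large antecedent–consequent pair, i.e. a double period.
Phrase 3 begins with the same material as phrase 1, making it parallel.

parallel double period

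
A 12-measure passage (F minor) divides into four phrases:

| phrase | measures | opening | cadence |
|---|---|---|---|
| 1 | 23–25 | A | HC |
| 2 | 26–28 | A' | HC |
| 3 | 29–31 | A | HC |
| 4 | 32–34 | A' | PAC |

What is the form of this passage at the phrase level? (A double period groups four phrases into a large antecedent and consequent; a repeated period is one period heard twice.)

Four phrases in two halves: the first half (mm. 23–28) ends with a half cadence, the second (mm. 29-34) with a perfect authentic cadence — a large antecedent–consequent pair, i.e. a double period.
Phrase 3 begins with the same material as phrase 1, making it parallel.

parallel double period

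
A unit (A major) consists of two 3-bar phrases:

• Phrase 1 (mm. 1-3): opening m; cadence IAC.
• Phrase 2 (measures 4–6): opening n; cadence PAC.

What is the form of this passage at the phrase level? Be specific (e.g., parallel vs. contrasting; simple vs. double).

contrasting period

Phrase 1 ends with an imperfect authentic cadence (weaker) and phrase 2 with a perfect authentic cadence (stronger): antecedent + consequent = a period.
The two phrases open with different material (m / n), so the period is contrasting.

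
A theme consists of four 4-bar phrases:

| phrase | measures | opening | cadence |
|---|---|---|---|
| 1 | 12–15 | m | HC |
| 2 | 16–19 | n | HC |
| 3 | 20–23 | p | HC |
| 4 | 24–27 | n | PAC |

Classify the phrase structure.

contrasting double period

Four phrases in two halves: the first half (measures 12-19) ends with a half cadence, the second (mm. 20–27) with a perfect authentic cadence — a large antecedent–consequent pair, i.e. a double period.
Phrase 3 begins with different material from phrase 1, making it contrasting.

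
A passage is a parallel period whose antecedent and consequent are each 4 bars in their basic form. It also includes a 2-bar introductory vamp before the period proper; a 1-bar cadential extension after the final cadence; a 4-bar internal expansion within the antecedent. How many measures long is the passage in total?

15 measures

Basic parallel period: 4 + 4 = 8 bars.
8 (basic form) + 2 (introduction) + 1 (cadential extension) + 4 (internal expansion) = 15.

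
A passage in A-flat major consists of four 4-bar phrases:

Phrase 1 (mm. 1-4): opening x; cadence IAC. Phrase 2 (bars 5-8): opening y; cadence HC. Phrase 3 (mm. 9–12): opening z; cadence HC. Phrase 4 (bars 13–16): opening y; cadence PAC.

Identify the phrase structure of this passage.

contrasting double period

Four phrases in two halves: the first half (mm. 1–8) ends with a half cadence, the second (measures 9–16) with a perfect authentic cadence — a large antecedent–consequent pair, i.e. a double period.
Phrase 3 begins with different material from phrase 1, making it contrasting.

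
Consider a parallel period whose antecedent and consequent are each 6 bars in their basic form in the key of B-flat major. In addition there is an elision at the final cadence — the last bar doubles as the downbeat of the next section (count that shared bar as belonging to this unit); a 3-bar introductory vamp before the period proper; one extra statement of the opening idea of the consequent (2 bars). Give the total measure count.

Basic parallel period: 6 + 6 = 12 bars.
12 (basic form) + 3 (introduction) + 2 (extra statement) = 17.
The elision shares a bar with the next section but does not change this unit's count.

17 measures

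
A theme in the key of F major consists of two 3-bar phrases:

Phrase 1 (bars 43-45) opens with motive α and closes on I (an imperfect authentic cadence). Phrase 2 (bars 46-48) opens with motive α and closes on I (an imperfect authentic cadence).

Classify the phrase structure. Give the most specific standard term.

repeated phrase

Both phrases have the same opening (α) and the same cadence (imperfect authentic cadence): the second is a restatement, not a consequent, so this is a repeated phrase rather than a period.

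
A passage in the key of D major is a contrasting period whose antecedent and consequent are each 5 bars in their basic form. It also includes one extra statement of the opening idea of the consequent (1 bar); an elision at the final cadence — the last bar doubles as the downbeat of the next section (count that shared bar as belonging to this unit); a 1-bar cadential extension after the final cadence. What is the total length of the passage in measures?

12 measures

Basic contrasting period: 5 + 5 = 10 bars.
10 (basic form) + 1 (extra statement) + 1 (cadential extension) = 12.
The elision shares a bar with the next section but does not change this unit's count.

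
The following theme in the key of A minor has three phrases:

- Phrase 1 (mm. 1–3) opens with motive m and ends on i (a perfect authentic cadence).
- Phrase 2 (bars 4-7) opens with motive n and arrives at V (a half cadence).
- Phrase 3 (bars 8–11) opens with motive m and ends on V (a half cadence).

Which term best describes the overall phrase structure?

The final phrase closes with a half cadence, which is not stronger than the preceding half cadence; the 3 phrases lack an overall antecedent–consequent design and so form a phrase group.

phrase group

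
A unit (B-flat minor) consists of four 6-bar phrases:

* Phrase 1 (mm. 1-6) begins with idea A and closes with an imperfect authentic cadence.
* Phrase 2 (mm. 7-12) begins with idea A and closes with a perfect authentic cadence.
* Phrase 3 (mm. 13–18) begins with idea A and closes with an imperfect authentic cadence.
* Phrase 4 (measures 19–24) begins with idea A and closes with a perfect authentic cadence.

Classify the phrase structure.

The cadence pattern IAC–PAC–IAC–PAC is weak–strong twice, and phrases 3–4 restate phrases 1–2: a period heard twice, not a double period (which would end weakly at phrase 2).

repeated period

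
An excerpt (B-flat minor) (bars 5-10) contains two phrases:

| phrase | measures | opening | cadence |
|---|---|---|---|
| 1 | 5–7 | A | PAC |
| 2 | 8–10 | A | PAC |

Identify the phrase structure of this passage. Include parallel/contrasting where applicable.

Both phrases have the same opening (A) and the same cadence (perfect authentic cadence): the second is a restatement, not a consequent, so this is a repeated phrase rather than a period.

repeated phrase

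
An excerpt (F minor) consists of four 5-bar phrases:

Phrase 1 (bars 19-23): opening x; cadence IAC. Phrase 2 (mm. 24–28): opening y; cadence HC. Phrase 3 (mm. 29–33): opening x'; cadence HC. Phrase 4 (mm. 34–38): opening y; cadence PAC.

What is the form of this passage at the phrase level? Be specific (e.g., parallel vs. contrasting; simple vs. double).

parallel double period

Four phrases in two halves: the first half (bars 19–28) ends with a half cadence, the second (mm. 29–38) with a perfect authentic cadence — a large antecedent–consequent pair, i.e. a double period.
Phrase 3 begins with the same material as phrase 1, making it parallel.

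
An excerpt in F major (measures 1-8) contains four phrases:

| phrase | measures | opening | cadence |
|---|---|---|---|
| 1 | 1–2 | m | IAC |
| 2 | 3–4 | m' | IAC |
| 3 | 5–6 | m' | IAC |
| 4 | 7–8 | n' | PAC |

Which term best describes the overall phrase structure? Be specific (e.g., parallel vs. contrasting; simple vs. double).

parallel double period

Four phrases in two halves: the first half (mm. 1-4) ends with an imperfect authentic cadence, the second (measures 5-8) with a perfect authentic cadence — a large antecedent–consequent pair, i.e. a double period.
Phrase 3 begins with the same material as phrase 1, making it parallel.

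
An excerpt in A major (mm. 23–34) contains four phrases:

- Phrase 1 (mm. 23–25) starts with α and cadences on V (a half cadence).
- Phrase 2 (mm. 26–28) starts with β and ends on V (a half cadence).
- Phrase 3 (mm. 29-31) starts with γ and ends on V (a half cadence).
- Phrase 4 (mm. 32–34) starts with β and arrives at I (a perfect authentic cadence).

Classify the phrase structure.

Four phrases in two halves: the first half (measures 23-28) ends with a half cadence, the second (bars 29-34) with a perfect authentic cadence — a large antecedent–consequent pair, i.e. a double period.
Phrase 3 begins with different material from phrase 1, making it contrasting.

contrasting double period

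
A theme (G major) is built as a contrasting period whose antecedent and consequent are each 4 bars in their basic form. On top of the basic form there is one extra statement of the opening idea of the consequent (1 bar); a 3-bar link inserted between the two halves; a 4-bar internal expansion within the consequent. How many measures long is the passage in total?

Basic contrasting period: 4 + 4 = 8 bars.
8 (basic form) + 1 (extra statement) + 3 (link) + 4 (internal expansion) = 16.

16 measures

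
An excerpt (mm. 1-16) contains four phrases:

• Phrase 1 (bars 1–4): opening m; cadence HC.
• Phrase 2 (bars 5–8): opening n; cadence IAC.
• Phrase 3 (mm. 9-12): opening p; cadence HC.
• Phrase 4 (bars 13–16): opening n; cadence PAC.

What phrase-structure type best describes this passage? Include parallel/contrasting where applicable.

Four phrases in two halves: the first half (mm. 1-8) ends with an imperfect authentic cadence, the second (mm. 9-16) with a perfect authentic cadence — a large antecedent–consequent pair, i.e. a double period.
Phrase 3 begins with different material from phrase 1, making it contrasting.

contrasting double period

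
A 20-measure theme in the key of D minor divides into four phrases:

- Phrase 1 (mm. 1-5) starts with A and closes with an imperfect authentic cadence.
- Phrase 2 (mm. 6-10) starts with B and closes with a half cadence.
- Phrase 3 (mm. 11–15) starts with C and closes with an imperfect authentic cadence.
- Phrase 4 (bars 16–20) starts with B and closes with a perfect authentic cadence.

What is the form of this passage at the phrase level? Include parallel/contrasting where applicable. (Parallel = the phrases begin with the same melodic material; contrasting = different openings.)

Four phrases in two halves: the first half (measures 1–10) ends with a half cadence, the second (measures 11–20) with a perfect authentic cadence — a large antecedent–consequent pair, i.e. a double period.
Phrase 3 begins with different material from phrase 1, making it contrasting.

contrasting double period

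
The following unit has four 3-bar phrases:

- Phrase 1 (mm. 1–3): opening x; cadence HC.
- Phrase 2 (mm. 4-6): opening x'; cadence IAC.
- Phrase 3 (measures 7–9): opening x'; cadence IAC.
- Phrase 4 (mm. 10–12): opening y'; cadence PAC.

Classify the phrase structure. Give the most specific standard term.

parallel double period

Four phrases in two halves: the first half (bars 1–6) ends with an imperfect authentic cadence, the second (mm. 7–12) with a perfect authentic cadence — a large antecedent–consequent pair, i.e. a double period.
Phrase 3 begins with the same material as phrase 1, making it parallel.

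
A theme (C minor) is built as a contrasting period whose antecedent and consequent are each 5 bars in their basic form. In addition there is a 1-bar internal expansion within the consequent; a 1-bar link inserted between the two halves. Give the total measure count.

Basic contrasting period: 5 + 5 = 10 bars.
10 (basic form) + 1 (internal expansion) + 1 (link) = 12.

12 measures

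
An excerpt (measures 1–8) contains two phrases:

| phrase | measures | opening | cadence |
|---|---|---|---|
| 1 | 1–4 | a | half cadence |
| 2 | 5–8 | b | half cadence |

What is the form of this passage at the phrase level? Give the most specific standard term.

phrase group

The second phrase closes with a half cadence, which is not stronger than the first phrase's half cadence; without a weak→strong cadential pair there is no antecedent–consequent relationship, so this is a phrase group rather than a period.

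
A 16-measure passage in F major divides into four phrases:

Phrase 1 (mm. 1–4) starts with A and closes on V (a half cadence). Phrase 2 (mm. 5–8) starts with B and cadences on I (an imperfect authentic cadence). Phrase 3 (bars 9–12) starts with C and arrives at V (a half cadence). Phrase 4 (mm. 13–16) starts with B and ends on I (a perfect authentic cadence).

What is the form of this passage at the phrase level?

contrasting double period

Four phrases in two halves: the first half (mm. 1–8) ends with an imperfect authentic cadence, the second (measures 9-16) with a perfect authentic cadence — a large antecedent–consequent pair, i.e. a double period.
Phrase 3 begins with different material from phrase 1, making it contrasting.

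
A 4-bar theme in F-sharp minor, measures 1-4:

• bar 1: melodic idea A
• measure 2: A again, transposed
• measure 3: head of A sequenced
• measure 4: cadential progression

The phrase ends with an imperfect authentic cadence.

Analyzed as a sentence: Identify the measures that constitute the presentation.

The presentation of a sentence is the basic idea (bar 1) plus its repetition (m. 2); the presentation is therefore measures 1–2.

measures 1–2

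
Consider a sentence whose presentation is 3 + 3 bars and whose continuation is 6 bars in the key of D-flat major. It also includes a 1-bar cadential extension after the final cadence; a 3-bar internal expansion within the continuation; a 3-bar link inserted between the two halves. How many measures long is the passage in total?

Basic sentence: 3 + 3 + 6 = 12 bars.
12 (basic form) + 1 (cadential extension) + 3 (internal expansion) + 3 (link) = 19.

19 measures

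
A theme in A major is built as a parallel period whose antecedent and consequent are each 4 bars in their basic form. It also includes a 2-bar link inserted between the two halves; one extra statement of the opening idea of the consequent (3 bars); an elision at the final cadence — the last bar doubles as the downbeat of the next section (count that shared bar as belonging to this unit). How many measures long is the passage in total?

13 measures

Basic parallel period: 4 + 4 = 8 bars.
8 (basic form) + 2 (link) + 3 (extra statement) = 13.
The elision shares a bar with the next section but does not change this unit's count.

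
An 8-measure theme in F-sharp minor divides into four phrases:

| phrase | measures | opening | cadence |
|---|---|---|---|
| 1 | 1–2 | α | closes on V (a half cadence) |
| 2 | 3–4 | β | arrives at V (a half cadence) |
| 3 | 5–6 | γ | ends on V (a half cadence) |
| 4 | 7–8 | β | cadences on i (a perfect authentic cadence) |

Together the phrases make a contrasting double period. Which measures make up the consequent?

In a double period the first pair of phrases (ending half cadence) is the large antecedent and the second pair (ending perfect authentic cadence) is the large consequent; the consequent is measures 5–8.

measures 5–8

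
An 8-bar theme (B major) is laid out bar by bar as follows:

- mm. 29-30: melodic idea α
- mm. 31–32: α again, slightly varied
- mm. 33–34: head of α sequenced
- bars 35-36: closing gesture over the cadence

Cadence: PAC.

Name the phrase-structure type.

sentence

Basic idea (measures 29–30) + its repetition (bars 31-32) form the presentation; fragmentation and cadence (mm. 33–36) form the continuation — the 8-bar whole is a sentence.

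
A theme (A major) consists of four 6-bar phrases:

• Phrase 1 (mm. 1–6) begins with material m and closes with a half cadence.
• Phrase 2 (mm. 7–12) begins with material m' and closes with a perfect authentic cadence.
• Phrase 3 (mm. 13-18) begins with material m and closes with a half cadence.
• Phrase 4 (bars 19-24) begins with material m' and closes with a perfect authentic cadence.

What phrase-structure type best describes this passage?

The cadence pattern HC–PAC–HC–PAC is weak–strong twice, and phrases 3–4 restate phrases 1–2: a period heard twice, not a double period (which would end weakly at phrase 2).

repeated period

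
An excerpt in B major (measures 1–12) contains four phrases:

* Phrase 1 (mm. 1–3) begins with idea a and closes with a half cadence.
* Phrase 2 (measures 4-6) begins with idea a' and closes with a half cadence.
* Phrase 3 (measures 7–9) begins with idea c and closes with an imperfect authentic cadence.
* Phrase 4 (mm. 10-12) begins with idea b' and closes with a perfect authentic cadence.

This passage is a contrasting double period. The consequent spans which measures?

measures 7–12

In a double period the four phrases pair into a large antecedent (phrases 1–2, ending half cadence) and a large consequent (phrases 3–4, ending perfect authentic cadence). The consequent spans mm. 7–12.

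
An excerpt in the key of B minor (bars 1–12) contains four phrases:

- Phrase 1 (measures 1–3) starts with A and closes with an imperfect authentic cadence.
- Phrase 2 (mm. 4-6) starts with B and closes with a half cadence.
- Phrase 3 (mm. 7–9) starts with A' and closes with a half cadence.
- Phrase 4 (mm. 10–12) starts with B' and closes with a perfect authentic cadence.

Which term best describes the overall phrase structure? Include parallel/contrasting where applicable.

parallel double period

Four phrases in two halves: the first half (mm. 1–6) ends with a half cadence, the second (mm. 7–12) with a perfect authentic cadence — a large antecedent–consequent pair, i.e. a double period.
Phrase 3 begins with the same material as phrase 1, making it parallel.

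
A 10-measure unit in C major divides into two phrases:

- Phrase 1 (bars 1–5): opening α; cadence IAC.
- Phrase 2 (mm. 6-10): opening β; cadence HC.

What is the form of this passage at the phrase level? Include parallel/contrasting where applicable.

The second phrase closes with a half cadence, which is not stronger than the first phrase's imperfect authentic cadence; without a weak→strong cadential pair there is no antecedent–consequent relationship, so this is a phrase group rather than a period.

phrase group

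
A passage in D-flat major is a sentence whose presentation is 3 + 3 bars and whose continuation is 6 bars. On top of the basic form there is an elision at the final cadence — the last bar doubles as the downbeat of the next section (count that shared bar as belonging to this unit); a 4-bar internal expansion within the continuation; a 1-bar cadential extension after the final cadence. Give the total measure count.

Basic sentence: 3 + 3 + 6 = 12 bars.
12 (basic form) + 4 (internal expansion) + 1 (cadential extension) = 17.
The elision shares a bar with the next section but does not change this unit's count.

17 measures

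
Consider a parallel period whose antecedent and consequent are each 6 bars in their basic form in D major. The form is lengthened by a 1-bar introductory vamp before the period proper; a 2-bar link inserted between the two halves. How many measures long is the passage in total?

15 measures

Basic parallel period: 6 + 6 = 12 bars.
12 (basic form) + 1 (introduction) + 2 (link) = 15.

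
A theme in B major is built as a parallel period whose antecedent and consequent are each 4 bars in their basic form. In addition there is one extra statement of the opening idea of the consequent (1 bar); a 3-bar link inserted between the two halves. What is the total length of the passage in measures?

12 measures

Basic parallel period: 4 + 4 = 8 bars.
8 (basic form) + 1 (extra statement) + 3 (link) = 12.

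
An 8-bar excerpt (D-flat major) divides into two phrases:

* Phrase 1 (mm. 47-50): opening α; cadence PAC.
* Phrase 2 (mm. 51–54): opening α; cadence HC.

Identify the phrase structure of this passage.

phrase group

The second phrase closes with a half cadence, which is not stronger than the first phrase's perfect authentic cadence; without a weak→strong cadential pair there is no antecedent–consequent relationship, so this is a phrase group rather than a period.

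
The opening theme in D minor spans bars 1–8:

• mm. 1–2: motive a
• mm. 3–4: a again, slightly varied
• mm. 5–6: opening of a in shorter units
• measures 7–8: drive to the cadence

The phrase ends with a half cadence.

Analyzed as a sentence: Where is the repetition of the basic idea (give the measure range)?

measures 3–4

The presentation of a sentence is the basic idea (mm. 1–2) plus its repetition (mm. 3–4); the repetition of the basic idea is therefore mm. 3–4.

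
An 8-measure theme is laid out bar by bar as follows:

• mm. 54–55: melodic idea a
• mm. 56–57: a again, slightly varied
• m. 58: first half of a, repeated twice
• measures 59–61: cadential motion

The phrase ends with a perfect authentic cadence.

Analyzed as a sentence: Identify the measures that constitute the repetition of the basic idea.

The presentation of a sentence is the basic idea (bars 54–55) plus its repetition (mm. 56-57); the repetition of the basic idea is therefore bars 56–57.

measures 56–57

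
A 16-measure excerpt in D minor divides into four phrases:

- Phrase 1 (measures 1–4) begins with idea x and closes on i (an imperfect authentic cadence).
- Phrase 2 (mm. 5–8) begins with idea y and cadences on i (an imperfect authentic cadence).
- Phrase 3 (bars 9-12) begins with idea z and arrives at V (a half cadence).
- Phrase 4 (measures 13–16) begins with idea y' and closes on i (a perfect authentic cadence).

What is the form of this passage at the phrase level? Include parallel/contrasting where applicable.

contrasting double period

Four phrases in two halves: the first half (measures 1–8) ends with an imperfect authentic cadence, the second (bars 9–16) with a perfect authentic cadence — a large antecedent–consequent pair, i.e. a double period.
Phrase 3 begins with different material from phrase 1, making it contrasting.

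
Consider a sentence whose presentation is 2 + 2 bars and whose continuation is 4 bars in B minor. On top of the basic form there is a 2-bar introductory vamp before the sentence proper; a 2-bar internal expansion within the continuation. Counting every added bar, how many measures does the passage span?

12 measures

Basic sentence: 2 + 2 + 4 = 8 bars.
8 (basic form) + 2 (introduction) + 2 (internal expansion) = 12.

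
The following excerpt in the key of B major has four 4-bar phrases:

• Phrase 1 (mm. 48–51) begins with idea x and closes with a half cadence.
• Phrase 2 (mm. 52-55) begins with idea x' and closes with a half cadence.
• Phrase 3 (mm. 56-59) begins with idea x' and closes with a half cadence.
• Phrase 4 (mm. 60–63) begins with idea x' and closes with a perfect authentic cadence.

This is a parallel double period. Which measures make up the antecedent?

In a double period the first pair of phrases (ending half cadence) is the large antecedent and the second pair (ending perfect authentic cadence) is the large consequent; the antecedent is measures 48–55.

measures 48–55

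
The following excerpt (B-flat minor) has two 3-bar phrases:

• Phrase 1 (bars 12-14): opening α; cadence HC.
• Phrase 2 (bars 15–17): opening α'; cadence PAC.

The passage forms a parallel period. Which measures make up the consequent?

measures 15–17

The phrase ending with the weaker cadence (half cadence) is the antecedent; the one ending more conclusively (perfect authentic cadence) is the consequent. The consequent is measures 15–17.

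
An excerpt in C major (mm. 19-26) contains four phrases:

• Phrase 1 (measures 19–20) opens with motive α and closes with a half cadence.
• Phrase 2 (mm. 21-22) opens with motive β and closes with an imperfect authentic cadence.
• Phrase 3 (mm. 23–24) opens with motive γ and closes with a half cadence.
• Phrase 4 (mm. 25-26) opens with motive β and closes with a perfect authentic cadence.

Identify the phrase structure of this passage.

contrasting double period

Four phrases in two halves: the first half (bars 19-22) ends with an imperfect authentic cadence, the second (mm. 23–26) with a perfect authentic cadence — a large antecedent–consequent pair, i.e. a double period.
Phrase 3 begins with different material from phrase 1, making it contrasting.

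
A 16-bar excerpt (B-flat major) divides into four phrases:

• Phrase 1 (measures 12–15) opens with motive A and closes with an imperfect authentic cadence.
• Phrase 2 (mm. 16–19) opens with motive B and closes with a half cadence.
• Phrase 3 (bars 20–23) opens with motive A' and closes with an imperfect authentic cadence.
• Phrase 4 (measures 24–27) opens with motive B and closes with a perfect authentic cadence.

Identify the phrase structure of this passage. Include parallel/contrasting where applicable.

Four phrases in two halves: the first half (mm. 12–19) ends with a half cadence, the second (measures 20–27) with a perfect authentic cadence — a large antecedent–consequent pair, i.e. a double period.
Phrase 3 begins with the same material as phrase 1, making it parallel.

parallel double period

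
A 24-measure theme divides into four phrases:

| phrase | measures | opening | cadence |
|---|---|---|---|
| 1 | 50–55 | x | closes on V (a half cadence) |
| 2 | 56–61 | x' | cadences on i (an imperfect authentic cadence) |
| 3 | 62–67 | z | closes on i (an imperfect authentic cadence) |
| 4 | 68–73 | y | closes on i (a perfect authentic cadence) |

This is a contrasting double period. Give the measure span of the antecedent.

In a double period the first pair of phrases (ending imperfect authentic cadence) is the large antecedent and the second pair (ending perfect authentic cadence) is the large consequent; the antecedent is measures 50–61.

measures 50–61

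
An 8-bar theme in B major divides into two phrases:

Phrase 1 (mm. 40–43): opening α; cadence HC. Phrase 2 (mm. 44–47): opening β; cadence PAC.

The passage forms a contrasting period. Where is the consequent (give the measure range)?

measures 44–47

The antecedent is the phrase ending with the weaker cadence (half cadence, phrase 1) and the consequent the one ending more conclusively (perfect authentic cadence, phrase 2); the consequent is mm. 44–47.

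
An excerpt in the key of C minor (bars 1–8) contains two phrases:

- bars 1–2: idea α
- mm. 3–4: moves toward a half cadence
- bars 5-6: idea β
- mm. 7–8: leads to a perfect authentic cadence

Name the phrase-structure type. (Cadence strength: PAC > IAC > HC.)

Phrase 1 ends with a half cadence (weaker) and phrase 2 with a perfect authentic cadence (stronger): antecedent + consequent = a period.
The two phrases open with different material (α / β), so the period is contrasting.

contrasting period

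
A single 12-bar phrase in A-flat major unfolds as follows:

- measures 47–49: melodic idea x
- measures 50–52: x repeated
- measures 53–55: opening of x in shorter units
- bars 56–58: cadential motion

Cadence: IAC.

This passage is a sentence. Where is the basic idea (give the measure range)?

measures 47–49

The presentation of a sentence is the basic idea (bars 47–49) plus its repetition (measures 50-52); the basic idea is therefore mm. 47–49.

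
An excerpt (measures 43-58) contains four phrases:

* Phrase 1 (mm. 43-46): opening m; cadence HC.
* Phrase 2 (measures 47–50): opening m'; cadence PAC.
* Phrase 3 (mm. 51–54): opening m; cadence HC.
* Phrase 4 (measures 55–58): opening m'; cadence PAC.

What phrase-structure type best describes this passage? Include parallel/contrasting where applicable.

repeated period

The cadence pattern HC–PAC–HC–PAC is weak–strong twice, and phrases 3–4 restate phrases 1–2: a period heard twice, not a double period (which would end weakly at phrase 2).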